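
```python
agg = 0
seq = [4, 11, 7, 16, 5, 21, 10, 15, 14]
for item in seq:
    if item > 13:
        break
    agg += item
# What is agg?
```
Trace:
  agg=0
  agg=4, item=4
  agg=15, item=11
  agg=22, item=7
  agg=22, item=16

Final answer: 22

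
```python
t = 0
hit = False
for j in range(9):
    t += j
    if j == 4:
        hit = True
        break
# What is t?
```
Trace:
  t=0
  t=0, hit=False
  t=0, hit=False, j=0
  t=1, hit=False, j=1
  t=3, hit=False, j=2
  t=6, hit=False, j=3
  t=10, hit=True, j=4

Final answer: 10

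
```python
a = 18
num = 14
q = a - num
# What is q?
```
Trace:
  a=18
  a=18, num=14
  a=18, num=14, q=4

Final answer: 4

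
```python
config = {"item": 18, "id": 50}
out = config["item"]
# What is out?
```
Trace:
  config={'item': 18, 'id': 50}
  config={'item': 18, 'id': 50}, out=18

Final answer: 18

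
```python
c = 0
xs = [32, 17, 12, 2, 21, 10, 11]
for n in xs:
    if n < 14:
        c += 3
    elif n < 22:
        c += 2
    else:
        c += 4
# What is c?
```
Trace:
  c=0
  c=4, n=32
  c=6, n=17
  c=9, n=12
  c=12, n=2
  c=14, n=21
  c=17, n=10
  c=20, n=11

Final answer: 20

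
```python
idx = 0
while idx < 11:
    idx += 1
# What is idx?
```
Trace:
  idx=0
  idx=1
  idx=2
  idx=3
  idx=4
  idx=5
  idx=6
  idx=7
  idx=8
  idx=9
  idx=10
  idx=11

Final answer: 11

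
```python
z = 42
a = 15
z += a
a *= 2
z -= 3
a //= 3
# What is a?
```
Trace:
  z=42
  z=42, a=15
  z=57, a=15
  z=57, a=30
  z=54, a=30
  z=54, a=10

Final answer: 10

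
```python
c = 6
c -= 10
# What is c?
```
Trace:
  c=6
  c=-4

Final answer: -4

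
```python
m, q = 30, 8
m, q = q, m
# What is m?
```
Trace:
  m=30, q=8
  m=8, q=30

Final answer: 8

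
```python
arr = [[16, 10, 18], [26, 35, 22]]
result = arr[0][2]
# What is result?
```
Trace:
  arr=[[16, 10, 18], [26, 35, 22]]
  arr=[[16, 10, 18], [26, 35, 22]], result=18

Final answer: 18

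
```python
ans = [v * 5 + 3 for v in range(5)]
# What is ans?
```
Trace:
  v=0
  v=1
  v=2
  v=3
  v=4
  ans=[3, 8, 13, 18, 23]

Final answer: [3, 8, 13, 18, 23]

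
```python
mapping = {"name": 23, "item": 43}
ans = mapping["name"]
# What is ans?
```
Trace:
  mapping={'name': 23, 'item': 43}
  mapping={'name': 23, 'item': 43}, ans=23

Final answer: 23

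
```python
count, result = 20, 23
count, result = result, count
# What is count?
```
Trace:
  count=20, result=23
  count=23, result=20

Final answer: 23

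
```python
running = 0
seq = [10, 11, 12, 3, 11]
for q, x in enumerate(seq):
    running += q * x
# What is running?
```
Trace:
  running=0
  running=0, q=0, x=10
  running=11, q=1, x=11
  running=35, q=2, x=12
  running=44, q=3, x=3
  running=88, q=4, x=11

Final answer: 88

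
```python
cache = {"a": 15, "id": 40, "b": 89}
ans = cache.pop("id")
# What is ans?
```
Trace:
  cache={'a': 15, 'id': 40, 'b': 89}
  cache={'a': 15, 'b': 89}, ans=40

Final answer: 40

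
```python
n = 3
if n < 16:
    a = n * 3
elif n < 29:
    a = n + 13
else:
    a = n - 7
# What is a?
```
Trace:
  n=3
  n=3, a=9

Final answer: 9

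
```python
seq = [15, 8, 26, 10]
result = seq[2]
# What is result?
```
Trace:
  seq=[15, 8, 26, 10]
  seq=[15, 8, 26, 10], result=26

Final answer: 26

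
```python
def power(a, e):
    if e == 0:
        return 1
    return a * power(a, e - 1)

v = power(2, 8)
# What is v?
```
Call trace:
power(a=2, e=8)
  power(a=2, e=7)
    power(a=2, e=6)
      power(a=2, e=5)
        power(a=2, e=4)
          power(a=2, e=3)
            power(a=2, e=2)
              power(a=2, e=1)
                power(a=2, e=0)
                -> return 1
              -> return 2
            -> return 4
          -> return 8
        -> return 16
      -> return 32
    -> return 64
  -> return 128
-> return 256

Final answer: 256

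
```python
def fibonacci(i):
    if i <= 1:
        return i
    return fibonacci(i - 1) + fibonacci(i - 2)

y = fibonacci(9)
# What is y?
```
Call trace (a repeated sub-call is expanded the first time; later identical calls just restate its return value):
fibonacci(i=9)
  fibonacci(i=8)
    fibonacci(i=7)
      fibonacci(i=6)
        fibonacci(i=5)
          fibonacci(i=4)
            fibonacci(i=3)
              fibonacci(i=2)
                fibonacci(i=1)
                -> return 1
                fibonacci(i=0)
                -> return 0
              -> return 1
              fibonacci(i=1)
              -> return 1
            -> return 2
            fibonacci(i=2) -> return 1  (same call as traced above)
          -> return 3
          fibonacci(i=3) -> return 2  (same call as traced above)
        -> return 5
        fibonacci(i=4) -> return 3  (same call as traced above)
      -> return 8
      fibonacci(i=5) -> return 5  (same call as traced above)
    -> return 13
    fibonacci(i=6) -> return 8  (same call as traced above)
  -> return 21
  fibonacci(i=7) -> return 13  (same call as traced above)
-> return 34

Final answer: 34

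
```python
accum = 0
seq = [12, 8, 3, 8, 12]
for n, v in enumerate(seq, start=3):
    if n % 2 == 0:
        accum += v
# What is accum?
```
Trace:
  accum=0
  accum=0, n=3, v=12
  accum=8, n=4, v=8
  accum=8, n=5, v=3
  accum=16, n=6, v=8
  accum=16, n=7, v=12

Final answer: 16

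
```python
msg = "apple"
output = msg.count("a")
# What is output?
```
Trace:
  msg='apple'
  msg='apple', output=1

Final answer: 1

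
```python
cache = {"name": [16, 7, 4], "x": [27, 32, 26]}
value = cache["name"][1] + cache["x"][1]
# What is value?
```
Trace:
  cache={'name': [16, 7, 4], 'x': [27, 32, 26]}
  cache={'name': [16, 7, 4], 'x': [27, 32, 26]}, value=39

Final answer: 39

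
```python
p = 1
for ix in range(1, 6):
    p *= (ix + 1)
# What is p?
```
Trace:
  p=1
  p=2, ix=1
  p=6, ix=2
  p=24, ix=3
  p=120, ix=4
  p=720, ix=5

Final answer: 720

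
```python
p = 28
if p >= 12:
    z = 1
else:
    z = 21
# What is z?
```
Trace:
  p=28
  p=28, z=1

Final answer: 1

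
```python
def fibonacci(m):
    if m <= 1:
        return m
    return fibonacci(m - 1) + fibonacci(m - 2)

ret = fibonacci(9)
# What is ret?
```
Call trace (a repeated sub-call is expanded the first time; later identical calls just restate its return value):
fibonacci(m=9)
  fibonacci(m=8)
    fibonacci(m=7)
      fibonacci(m=6)
        fibonacci(m=5)
          fibonacci(m=4)
            fibonacci(m=3)
              fibonacci(m=2)
                fibonacci(m=1)
                -> return 1
                fibonacci(m=0)
                -> return 0
              -> return 1
              fibonacci(m=1)
              -> return 1
            -> return 2
            fibonacci(m=2) -> return 1  (same call as traced above)
          -> return 3
          fibonacci(m=3) -> return 2  (same call as traced above)
        -> return 5
        fibonacci(m=4) -> return 3  (same call as traced above)
      -> return 8
      fibonacci(m=5) -> return 5  (same call as traced above)
    -> return 13
    fibonacci(m=6) -> return 8  (same call as traced above)
  -> return 21
  fibonacci(m=7) -> return 13  (same call as traced above)
-> return 34

Final answer: 34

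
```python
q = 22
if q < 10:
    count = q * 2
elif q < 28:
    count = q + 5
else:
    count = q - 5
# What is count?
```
Trace:
  q=22
  q=22, count=27

Final answer: 27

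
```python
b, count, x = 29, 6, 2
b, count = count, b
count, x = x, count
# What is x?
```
Trace:
  b=29, count=6, x=2
  b=6, count=29, x=2
  b=6, count=2, x=29

Final answer: 29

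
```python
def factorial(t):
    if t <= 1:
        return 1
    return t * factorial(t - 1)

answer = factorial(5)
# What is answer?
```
Call trace:
factorial(t=5)
  factorial(t=4)
    factorial(t=3)
      factorial(t=2)
        factorial(t=1)
        -> return 1
      -> return 2
    -> return 6
  -> return 24
-> return 120

Final answer: 120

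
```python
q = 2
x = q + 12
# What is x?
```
Trace:
  q=2
  q=2, x=14

Final answer: 14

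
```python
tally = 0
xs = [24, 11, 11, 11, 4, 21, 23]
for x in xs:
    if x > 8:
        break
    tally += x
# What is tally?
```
Trace:
  tally=0
  tally=0, x=24

Final answer: 0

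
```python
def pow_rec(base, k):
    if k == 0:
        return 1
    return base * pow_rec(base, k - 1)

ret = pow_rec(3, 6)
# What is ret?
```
Call trace:
pow_rec(base=3, k=6)
  pow_rec(base=3, k=5)
    pow_rec(base=3, k=4)
      pow_rec(base=3, k=3)
        pow_rec(base=3, k=2)
          pow_rec(base=3, k=1)
            pow_rec(base=3, k=0)
            -> return 1
          -> return 3
        -> return 9
      -> return 27
    -> return 81
  -> return 243
-> return 729

Final answer: 729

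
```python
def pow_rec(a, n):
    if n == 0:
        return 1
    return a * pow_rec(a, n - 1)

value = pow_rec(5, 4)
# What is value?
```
Call trace:
pow_rec(a=5, n=4)
  pow_rec(a=5, n=3)
    pow_rec(a=5, n=2)
      pow_rec(a=5, n=1)
        pow_rec(a=5, n=0)
        -> return 1
      -> return 5
    -> return 25
  -> return 125
-> return 625

Final answer: 625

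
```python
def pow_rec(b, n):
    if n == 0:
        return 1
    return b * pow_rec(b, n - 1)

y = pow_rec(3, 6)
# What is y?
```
Call trace:
pow_rec(b=3, n=6)
  pow_rec(b=3, n=5)
    pow_rec(b=3, n=4)
      pow_rec(b=3, n=3)
        pow_rec(b=3, n=2)
          pow_rec(b=3, n=1)
            pow_rec(b=3, n=0)
            -> return 1
          -> return 3
        -> return 9
      -> return 27
    -> return 81
  -> return 243
-> return 729

Final answer: 729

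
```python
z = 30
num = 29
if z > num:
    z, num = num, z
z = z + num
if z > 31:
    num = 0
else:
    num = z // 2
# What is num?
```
Trace:
  z=30
  z=30, num=29
  z=29, num=30
  z=59, num=30
  z=59, num=0

Final answer: 0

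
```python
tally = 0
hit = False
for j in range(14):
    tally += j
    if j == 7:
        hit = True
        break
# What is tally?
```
Trace:
  tally=0
  tally=0, hit=False
  tally=0, hit=False, j=0
  tally=1, hit=False, j=1
  tally=3, hit=False, j=2
  tally=6, hit=False, j=3
  tally=10, hit=False, j=4
  tally=15, hit=False, j=5
  tally=21, hit=False, j=6
  tally=28, hit=True, j=7

Final answer: 28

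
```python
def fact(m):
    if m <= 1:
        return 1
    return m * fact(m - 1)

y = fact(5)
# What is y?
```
Call trace:
fact(m=5)
  fact(m=4)
    fact(m=3)
      fact(m=2)
        fact(m=1)
        -> return 1
      -> return 2
    -> return 6
  -> return 24
-> return 120

Final answer: 120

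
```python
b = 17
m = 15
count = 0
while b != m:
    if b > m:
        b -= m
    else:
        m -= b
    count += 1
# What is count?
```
Trace:
  b=17
  b=17, m=15
  b=17, m=15, count=0
  b=2, m=15, count=1
  b=2, m=13, count=2
  b=2, m=11, count=3
  b=2, m=9, count=4
  b=2, m=7, count=5
  b=2, m=5, count=6
  b=2, m=3, count=7
  b=2, m=1, count=8
  b=1, m=1, count=9

Final answer: 9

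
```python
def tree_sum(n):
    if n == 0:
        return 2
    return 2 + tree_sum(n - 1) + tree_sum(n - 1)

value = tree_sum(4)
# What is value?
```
Call trace (a repeated sub-call is expanded the first time; later identical calls just restate its return value):
tree_sum(n=4)
  tree_sum(n=3)
    tree_sum(n=2)
      tree_sum(n=1)
        tree_sum(n=0)
        -> return 2
        tree_sum(n=0)
        -> return 2
      -> return 6
      tree_sum(n=1) -> return 6  (same call as traced above)
    -> return 14
    tree_sum(n=2) -> return 14  (same call as traced above)
  -> return 30
  tree_sum(n=3) -> return 30  (same call as traced above)
-> return 62

Final answer: 62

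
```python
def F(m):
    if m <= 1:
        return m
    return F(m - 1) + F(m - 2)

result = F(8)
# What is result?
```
Call trace (a repeated sub-call is expanded the first time; later identical calls just restate its return value):
F(m=8)
  F(m=7)
    F(m=6)
      F(m=5)
        F(m=4)
          F(m=3)
            F(m=2)
              F(m=1)
              -> return 1
              F(m=0)
              -> return 0
            -> return 1
            F(m=1)
            -> return 1
          -> return 2
          F(m=2) -> return 1  (same call as traced above)
        -> return 3
        F(m=3) -> return 2  (same call as traced above)
      -> return 5
      F(m=4) -> return 3  (same call as traced above)
    -> return 8
    F(m=5) -> return 5  (same call as traced above)
  -> return 13
  F(m=6) -> return 8  (same call as traced above)
-> return 21

Final answer: 21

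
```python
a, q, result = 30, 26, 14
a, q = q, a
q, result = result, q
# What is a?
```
Trace:
  a=30, q=26, result=14
  a=26, q=30, result=14
  a=26, q=14, result=30

Final answer: 26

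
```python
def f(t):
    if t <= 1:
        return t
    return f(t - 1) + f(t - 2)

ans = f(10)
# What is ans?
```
Call trace (a repeated sub-call is expanded the first time; later identical calls just restate its return value):
f(t=10)
  f(t=9)
    f(t=8)
      f(t=7)
        f(t=6)
          f(t=5)
            f(t=4)
              f(t=3)
                f(t=2)
                  f(t=1)
                  -> return 1
                  f(t=0)
                  -> return 0
                -> return 1
                f(t=1)
                -> return 1
              -> return 2
              f(t=2) -> return 1  (same call as traced above)
            -> return 3
            f(t=3) -> return 2  (same call as traced above)
          -> return 5
          f(t=4) -> return 3  (same call as traced above)
        -> return 8
        f(t=5) -> return 5  (same call as traced above)
      -> return 13
      f(t=6) -> return 8  (same call as traced above)
    -> return 21
    f(t=7) -> return 13  (same call as traced above)
  -> return 34
  f(t=8) -> return 21  (same call as traced above)
-> return 55

Final answer: 55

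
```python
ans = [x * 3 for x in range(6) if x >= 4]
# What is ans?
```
Trace:
  x=0
  x=1
  x=2
  x=3
  x=4
  x=5
  ans=[12, 15]

Final answer: [12, 15]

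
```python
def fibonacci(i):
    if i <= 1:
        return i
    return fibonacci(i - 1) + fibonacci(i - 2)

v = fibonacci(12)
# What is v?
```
Call trace (a repeated sub-call is expanded the first time; later identical calls just restate its return value):
fibonacci(i=12)
  fibonacci(i=11)
    fibonacci(i=10)
      fibonacci(i=9)
        fibonacci(i=8)
          fibonacci(i=7)
            fibonacci(i=6)
              fibonacci(i=5)
                fibonacci(i=4)
                  fibonacci(i=3)
                    fibonacci(i=2)
                      fibonacci(i=1)
                      -> return 1
                      fibonacci(i=0)
                      -> return 0
                    -> return 1
                    fibonacci(i=1)
                    -> return 1
                  -> return 2
                  fibonacci(i=2) -> return 1  (same call as traced above)
                -> return 3
                fibonacci(i=3) -> return 2  (same call as traced above)
              -> return 5
              fibonacci(i=4) -> return 3  (same call as traced above)
            -> return 8
            fibonacci(i=5) -> return 5  (same call as traced above)
          -> return 13
          fibonacci(i=6) -> return 8  (same call as traced above)
        -> return 21
        fibonacci(i=7) -> return 13  (same call as traced above)
      -> return 34
      fibonacci(i=8) -> return 21  (same call as traced above)
    -> return 55
    fibonacci(i=9) -> return 34  (same call as traced above)
  -> return 89
  fibonacci(i=10) -> return 55  (same call as traced above)
-> return 144

Final answer: 144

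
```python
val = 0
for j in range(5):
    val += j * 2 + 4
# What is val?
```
Trace:
  val=0
  val=4, j=0
  val=10, j=1
  val=18, j=2
  val=28, j=3
  val=40, j=4

Final answer: 40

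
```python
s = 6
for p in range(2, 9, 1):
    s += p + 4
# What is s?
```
Trace:
  s=6
  s=12, p=2
  s=19, p=3
  s=27, p=4
  s=36, p=5
  s=46, p=6
  s=57, p=7
  s=69, p=8

Final answer: 69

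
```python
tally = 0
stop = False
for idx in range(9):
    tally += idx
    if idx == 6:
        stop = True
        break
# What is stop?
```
Trace:
  tally=0
  tally=0, stop=False
  tally=0, stop=False, idx=0
  tally=1, stop=False, idx=1
  tally=3, stop=False, idx=2
  tally=6, stop=False, idx=3
  tally=10, stop=False, idx=4
  tally=15, stop=False, idx=5
  tally=21, stop=True, idx=6

Final answer: True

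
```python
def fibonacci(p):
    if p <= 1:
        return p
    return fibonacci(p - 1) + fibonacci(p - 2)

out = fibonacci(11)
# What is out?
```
Call trace (a repeated sub-call is expanded the first time; later identical calls just restate its return value):
fibonacci(p=11)
  fibonacci(p=10)
    fibonacci(p=9)
      fibonacci(p=8)
        fibonacci(p=7)
          fibonacci(p=6)
            fibonacci(p=5)
              fibonacci(p=4)
                fibonacci(p=3)
                  fibonacci(p=2)
                    fibonacci(p=1)
                    -> return 1
                    fibonacci(p=0)
                    -> return 0
                  -> return 1
                  fibonacci(p=1)
                  -> return 1
                -> return 2
                fibonacci(p=2) -> return 1  (same call as traced above)
              -> return 3
              fibonacci(p=3) -> return 2  (same call as traced above)
            -> return 5
            fibonacci(p=4) -> return 3  (same call as traced above)
          -> return 8
          fibonacci(p=5) -> return 5  (same call as traced above)
        -> return 13
        fibonacci(p=6) -> return 8  (same call as traced above)
      -> return 21
      fibonacci(p=7) -> return 13  (same call as traced above)
    -> return 34
    fibonacci(p=8) -> return 21  (same call as traced above)
  -> return 55
  fibonacci(p=9) -> return 34  (same call as traced above)
-> return 89

Final answer: 89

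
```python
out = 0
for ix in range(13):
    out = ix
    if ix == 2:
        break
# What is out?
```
Trace:
  out=0
  out=0, ix=0
  out=1, ix=1
  out=2, ix=2

Final answer: 2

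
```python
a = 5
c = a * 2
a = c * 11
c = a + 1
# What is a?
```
Trace:
  a=5
  a=5, c=10
  a=110, c=10
  a=110, c=111

Final answer: 110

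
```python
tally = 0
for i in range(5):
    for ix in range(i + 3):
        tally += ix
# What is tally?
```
Trace:
  tally=0
  tally=0, i=0, ix=0
  tally=1, i=0, ix=1
  tally=3, i=0, ix=2
  tally=3, i=1, ix=0
  tally=4, i=1, ix=1
  tally=6, i=1, ix=2
  tally=9, i=1, ix=3
  tally=9, i=2, ix=0
  tally=10, i=2, ix=1
  tally=12, i=2, ix=2
  tally=15, i=2, ix=3
  tally=19, i=2, ix=4
  tally=19, i=3, ix=0
  tally=20, i=3, ix=1
  tally=22, i=3, ix=2
  tally=25, i=3, ix=3
  tally=29, i=3, ix=4
  tally=34, i=3, ix=5
  tally=34, i=4, ix=0
  tally=35, i=4, ix=1
  tally=37, i=4, ix=2
  tally=40, i=4, ix=3
  tally=44, i=4, ix=4
  tally=49, i=4, ix=5
  tally=55, i=4, ix=6

Final answer: 55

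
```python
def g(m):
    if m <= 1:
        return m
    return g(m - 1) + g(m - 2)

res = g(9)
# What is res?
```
Call trace (a repeated sub-call is expanded the first time; later identical calls just restate its return value):
g(m=9)
  g(m=8)
    g(m=7)
      g(m=6)
        g(m=5)
          g(m=4)
            g(m=3)
              g(m=2)
                g(m=1)
                -> return 1
                g(m=0)
                -> return 0
              -> return 1
              g(m=1)
              -> return 1
            -> return 2
            g(m=2) -> return 1  (same call as traced above)
          -> return 3
          g(m=3) -> return 2  (same call as traced above)
        -> return 5
        g(m=4) -> return 3  (same call as traced above)
      -> return 8
      g(m=5) -> return 5  (same call as traced above)
    -> return 13
    g(m=6) -> return 8  (same call as traced above)
  -> return 21
  g(m=7) -> return 13  (same call as traced above)
-> return 34

Final answer: 34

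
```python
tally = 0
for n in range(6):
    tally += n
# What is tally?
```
Trace:
  tally=0
  tally=0, n=0
  tally=1, n=1
  tally=3, n=2
  tally=6, n=3
  tally=10, n=4
  tally=15, n=5

Final answer: 15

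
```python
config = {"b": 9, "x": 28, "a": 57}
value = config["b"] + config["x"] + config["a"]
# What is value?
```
Trace:
  config={'b': 9, 'x': 28, 'a': 57}
  config={'b': 9, 'x': 28, 'a': 57}, value=94

Final answer: 94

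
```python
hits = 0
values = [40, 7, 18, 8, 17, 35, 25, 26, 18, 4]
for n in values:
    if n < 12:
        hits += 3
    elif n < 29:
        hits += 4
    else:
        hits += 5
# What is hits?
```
Trace:
  hits=0
  hits=5, n=40
  hits=8, n=7
  hits=12, n=18
  hits=15, n=8
  hits=19, n=17
  hits=24, n=35
  hits=28, n=25
  hits=32, n=26
  hits=36, n=18
  hits=39, n=4

Final answer: 39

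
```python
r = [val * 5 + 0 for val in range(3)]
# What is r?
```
Trace:
  val=0
  val=1
  val=2
  r=[0, 5, 10]

Final answer: [0, 5, 10]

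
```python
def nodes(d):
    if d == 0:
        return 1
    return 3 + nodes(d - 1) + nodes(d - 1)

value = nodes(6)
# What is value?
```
Call trace (a repeated sub-call is expanded the first time; later identical calls just restate its return value):
nodes(d=6)
  nodes(d=5)
    nodes(d=4)
      nodes(d=3)
        nodes(d=2)
          nodes(d=1)
            nodes(d=0)
            -> return 1
            nodes(d=0)
            -> return 1
          -> return 5
          nodes(d=1) -> return 5  (same call as traced above)
        -> return 13
        nodes(d=2) -> return 13  (same call as traced above)
      -> return 29
      nodes(d=3) -> return 29  (same call as traced above)
    -> return 61
    nodes(d=4) -> return 61  (same call as traced above)
  -> return 125
  nodes(d=5) -> return 125  (same call as traced above)
-> return 253

Final answer: 253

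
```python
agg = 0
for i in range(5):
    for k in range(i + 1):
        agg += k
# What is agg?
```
Trace:
  agg=0
  agg=0, i=0, k=0
  agg=0, i=1, k=0
  agg=1, i=1, k=1
  agg=1, i=2, k=0
  agg=2, i=2, k=1
  agg=4, i=2, k=2
  agg=4, i=3, k=0
  agg=5, i=3, k=1
  agg=7, i=3, k=2
  agg=10, i=3, k=3
  agg=10, i=4, k=0
  agg=11, i=4, k=1
  agg=13, i=4, k=2
  agg=16, i=4, k=3
  agg=20, i=4, k=4

Final answer: 20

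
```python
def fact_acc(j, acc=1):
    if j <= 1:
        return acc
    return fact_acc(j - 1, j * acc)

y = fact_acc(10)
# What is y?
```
Call trace:
fact_acc(j=10, acc=1)
  fact_acc(j=9, acc=10)
    fact_acc(j=8, acc=90)
      fact_acc(j=7, acc=720)
        fact_acc(j=6, acc=5040)
          fact_acc(j=5, acc=30240)
            fact_acc(j=4, acc=151200)
              fact_acc(j=3, acc=604800)
                fact_acc(j=2, acc=1814400)
                  fact_acc(j=1, acc=3628800)
                  -> return 3628800
                -> return 3628800
              -> return 3628800
            -> return 3628800
          -> return 3628800
        -> return 3628800
      -> return 3628800
    -> return 3628800
  -> return 3628800
-> return 3628800

Final answer: 3628800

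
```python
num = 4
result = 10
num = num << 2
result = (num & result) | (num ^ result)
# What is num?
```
Trace:
  num=4
  num=4, result=10
  num=16, result=10
  num=16, result=26

Final answer: 16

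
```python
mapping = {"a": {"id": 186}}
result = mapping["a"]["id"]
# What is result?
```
Trace:
  mapping={'a': {'id': 186}}
  mapping={'a': {'id': 186}}, result=186

Final answer: 186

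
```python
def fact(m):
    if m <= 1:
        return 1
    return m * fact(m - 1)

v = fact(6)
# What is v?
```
Call trace:
fact(m=6)
  fact(m=5)
    fact(m=4)
      fact(m=3)
        fact(m=2)
          fact(m=1)
          -> return 1
        -> return 2
      -> return 6
    -> return 24
  -> return 120
-> return 720

Final answer: 720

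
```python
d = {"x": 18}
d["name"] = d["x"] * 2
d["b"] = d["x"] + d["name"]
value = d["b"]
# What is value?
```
Trace:
  d={'x': 18}
  d={'x': 18, 'name': 36}
  d={'x': 18, 'name': 36, 'b': 54}
  d={'x': 18, 'name': 36, 'b': 54}, value=54

Final answer: 54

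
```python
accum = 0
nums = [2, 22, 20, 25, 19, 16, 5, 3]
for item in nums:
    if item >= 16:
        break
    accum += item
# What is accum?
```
Trace:
  accum=0
  accum=2, item=2
  accum=2, item=22

Final answer: 2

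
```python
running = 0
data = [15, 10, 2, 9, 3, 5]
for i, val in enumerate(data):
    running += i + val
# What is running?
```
Trace:
  running=0
  running=15, i=0, val=15
  running=26, i=1, val=10
  running=30, i=2, val=2
  running=42, i=3, val=9
  running=49, i=4, val=3
  running=59, i=5, val=5

Final answer: 59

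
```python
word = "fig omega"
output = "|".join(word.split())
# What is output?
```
Trace:
  word='fig omega'
  word='fig omega', output='fig|omega'

Final answer: 'fig|omega'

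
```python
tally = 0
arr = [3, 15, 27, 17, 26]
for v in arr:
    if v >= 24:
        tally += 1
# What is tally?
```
Trace:
  tally=0
  tally=0, v=3
  tally=0, v=15
  tally=1, v=27
  tally=1, v=17
  tally=2, v=26

Final answer: 2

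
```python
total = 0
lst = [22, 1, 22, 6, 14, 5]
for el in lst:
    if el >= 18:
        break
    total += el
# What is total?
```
Trace:
  total=0
  total=0, el=22

Final answer: 0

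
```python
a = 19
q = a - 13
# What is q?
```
Trace:
  a=19
  a=19, q=6

Final answer: 6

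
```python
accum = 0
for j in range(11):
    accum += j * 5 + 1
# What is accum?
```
Trace:
  accum=0
  accum=1, j=0
  accum=7, j=1
  accum=18, j=2
  accum=34, j=3
  accum=55, j=4
  accum=81, j=5
  accum=112, j=6
  accum=148, j=7
  accum=189, j=8
  accum=235, j=9
  accum=286, j=10

Final answer: 286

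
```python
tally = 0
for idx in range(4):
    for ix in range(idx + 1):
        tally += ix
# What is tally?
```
Trace:
  tally=0
  tally=0, idx=0, ix=0
  tally=0, idx=1, ix=0
  tally=1, idx=1, ix=1
  tally=1, idx=2, ix=0
  tally=2, idx=2, ix=1
  tally=4, idx=2, ix=2
  tally=4, idx=3, ix=0
  tally=5, idx=3, ix=1
  tally=7, idx=3, ix=2
  tally=10, idx=3, ix=3

Final answer: 10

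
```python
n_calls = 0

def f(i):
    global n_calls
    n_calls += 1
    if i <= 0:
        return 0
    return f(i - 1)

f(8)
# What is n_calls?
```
Call trace:
f(i=8)
  f(i=7)
    f(i=6)
      f(i=5)
        f(i=4)
          f(i=3)
            f(i=2)
              f(i=1)
                f(i=0)
                -> return 0
              -> return 0
            -> return 0
          -> return 0
        -> return 0
      -> return 0
    -> return 0
  -> return 0
-> return 0

n_calls is incremented once per call. f is entered once for each i = 8, 7, 6, 5, 4, 3, 2, 1, 0 (the i <= 0 call returns without recursing), i.e. 8 + 1 calls.
n_calls = 9

Final answer: 9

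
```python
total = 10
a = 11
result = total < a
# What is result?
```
Trace:
  total=10
  total=10, a=11
  total=10, a=11, result=True

Final answer: True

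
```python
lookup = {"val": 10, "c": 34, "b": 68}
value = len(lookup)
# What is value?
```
Trace:
  lookup={'val': 10, 'c': 34, 'b': 68}
  lookup={'val': 10, 'c': 34, 'b': 68}, value=3

Final answer: 3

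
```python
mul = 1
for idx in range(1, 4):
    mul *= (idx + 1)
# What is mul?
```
Trace:
  mul=1
  mul=2, idx=1
  mul=6, idx=2
  mul=24, idx=3

Final answer: 24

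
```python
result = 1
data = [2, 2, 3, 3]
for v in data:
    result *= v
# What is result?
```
Trace:
  result=1
  result=2, v=2
  result=4, v=2
  result=12, v=3
  result=36, v=3

Final answer: 36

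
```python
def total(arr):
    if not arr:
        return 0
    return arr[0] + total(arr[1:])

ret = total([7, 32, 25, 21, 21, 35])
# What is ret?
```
Call trace:
total(arr=[7, 32, 25, 21, 21, 35])
  total(arr=[32, 25, 21, 21, 35])
    total(arr=[25, 21, 21, 35])
      total(arr=[21, 21, 35])
        total(arr=[21, 35])
          total(arr=[35])
            total(arr=[])
            -> return 0
          -> return 35
        -> return 56
      -> return 77
    -> return 102
  -> return 134
-> return 141

Final answer: 141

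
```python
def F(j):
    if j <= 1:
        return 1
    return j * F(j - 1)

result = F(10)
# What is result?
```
Call trace:
F(j=10)
  F(j=9)
    F(j=8)
      F(j=7)
        F(j=6)
          F(j=5)
            F(j=4)
              F(j=3)
                F(j=2)
                  F(j=1)
                  -> return 1
                -> return 2
              -> return 6
            -> return 24
          -> return 120
        -> return 720
      -> return 5040
    -> return 40320
  -> return 362880
-> return 3628800

Final answer: 3628800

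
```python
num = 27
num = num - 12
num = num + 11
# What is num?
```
Trace:
  num=27
  num=15
  num=26

Final answer: 26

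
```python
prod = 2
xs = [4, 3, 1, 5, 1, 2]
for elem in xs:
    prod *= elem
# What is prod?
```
Trace:
  prod=2
  prod=8, elem=4
  prod=24, elem=3
  prod=24, elem=1
  prod=120, elem=5
  prod=120, elem=1
  prod=240, elem=2

Final answer: 240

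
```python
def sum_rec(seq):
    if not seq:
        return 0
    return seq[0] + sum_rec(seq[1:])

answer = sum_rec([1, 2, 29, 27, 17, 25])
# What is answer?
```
Call trace:
sum_rec(seq=[1, 2, 29, 27, 17, 25])
  sum_rec(seq=[2, 29, 27, 17, 25])
    sum_rec(seq=[29, 27, 17, 25])
      sum_rec(seq=[27, 17, 25])
        sum_rec(seq=[17, 25])
          sum_rec(seq=[25])
            sum_rec(seq=[])
            -> return 0
          -> return 25
        -> return 42
      -> return 69
    -> return 98
  -> return 100
-> return 101

Final answer: 101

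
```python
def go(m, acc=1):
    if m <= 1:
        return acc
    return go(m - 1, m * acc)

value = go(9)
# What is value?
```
Call trace:
go(m=9, acc=1)
  go(m=8, acc=9)
    go(m=7, acc=72)
      go(m=6, acc=504)
        go(m=5, acc=3024)
          go(m=4, acc=15120)
            go(m=3, acc=60480)
              go(m=2, acc=181440)
                go(m=1, acc=362880)
                -> return 362880
              -> return 362880
            -> return 362880
          -> return 362880
        -> return 362880
      -> return 362880
    -> return 362880
  -> return 362880
-> return 362880

Final answer: 362880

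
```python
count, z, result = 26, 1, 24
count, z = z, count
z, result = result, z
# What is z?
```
Trace:
  count=26, z=1, result=24
  count=1, z=26, result=24
  count=1, z=24, result=26

Final answer: 24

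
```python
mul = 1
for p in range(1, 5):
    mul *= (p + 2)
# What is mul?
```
Trace:
  mul=1
  mul=3, p=1
  mul=12, p=2
  mul=60, p=3
  mul=360, p=4

Final answer: 360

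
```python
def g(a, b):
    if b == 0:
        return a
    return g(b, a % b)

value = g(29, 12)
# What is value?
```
Call trace:
g(a=29, b=12)
  g(a=12, b=5)
    g(a=5, b=2)
      g(a=2, b=1)
        g(a=1, b=0)
        -> return 1
      -> return 1
    -> return 1
  -> return 1
-> return 1

Final answer: 1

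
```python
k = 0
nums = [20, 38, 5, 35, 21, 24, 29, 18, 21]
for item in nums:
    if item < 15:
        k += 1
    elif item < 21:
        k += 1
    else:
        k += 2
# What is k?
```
Trace:
  k=0
  k=1, item=20
  k=3, item=38
  k=4, item=5
  k=6, item=35
  k=8, item=21
  k=10, item=24
  k=12, item=29
  k=13, item=18
  k=15, item=21

Final answer: 15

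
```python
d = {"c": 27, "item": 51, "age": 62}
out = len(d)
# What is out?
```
Trace:
  d={'c': 27, 'item': 51, 'age': 62}
  d={'c': 27, 'item': 51, 'age': 62}, out=3

Final answer: 3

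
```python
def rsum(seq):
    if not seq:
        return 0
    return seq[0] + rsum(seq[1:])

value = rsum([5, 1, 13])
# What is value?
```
Call trace:
rsum(seq=[5, 1, 13])
  rsum(seq=[1, 13])
    rsum(seq=[13])
      rsum(seq=[])
      -> return 0
    -> return 13
  -> return 14
-> return 19

Final answer: 19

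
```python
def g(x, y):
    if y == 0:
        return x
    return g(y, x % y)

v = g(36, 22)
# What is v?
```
Call trace:
g(x=36, y=22)
  g(x=22, y=14)
    g(x=14, y=8)
      g(x=8, y=6)
        g(x=6, y=2)
          g(x=2, y=0)
          -> return 2
        -> return 2
      -> return 2
    -> return 2
  -> return 2
-> return 2

Final answer: 2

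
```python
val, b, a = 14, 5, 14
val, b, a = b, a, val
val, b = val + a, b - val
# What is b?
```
Trace:
  val=14, b=5, a=14
  val=5, b=14, a=14
  val=19, b=9, a=14

Final answer: 9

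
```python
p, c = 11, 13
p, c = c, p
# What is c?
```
Trace:
  p=11, c=13
  p=13, c=11

Final answer: 11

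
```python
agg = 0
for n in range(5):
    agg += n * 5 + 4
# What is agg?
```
Trace:
  agg=0
  agg=4, n=0
  agg=13, n=1
  agg=27, n=2
  agg=46, n=3
  agg=70, n=4

Final answer: 70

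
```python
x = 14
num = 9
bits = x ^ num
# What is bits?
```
Trace:
  x=14
  x=14, num=9
  x=14, num=9, bits=7

Final answer: 7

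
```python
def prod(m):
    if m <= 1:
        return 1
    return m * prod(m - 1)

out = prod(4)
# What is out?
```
Call trace:
prod(m=4)
  prod(m=3)
    prod(m=2)
      prod(m=1)
      -> return 1
    -> return 2
  -> return 6
-> return 24

Final answer: 24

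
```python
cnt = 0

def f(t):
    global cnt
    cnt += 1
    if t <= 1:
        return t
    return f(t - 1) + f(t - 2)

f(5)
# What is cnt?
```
Call trace (a repeated sub-call is expanded the first time; later identical calls just restate its return value):
f(t=5)
  f(t=4)
    f(t=3)
      f(t=2)
        f(t=1)
        -> return 1
        f(t=0)
        -> return 0
      -> return 1
      f(t=1)
      -> return 1
    -> return 2
    f(t=2) -> return 1  (same call as traced above)
  -> return 3
  f(t=3) -> return 2  (same call as traced above)
-> return 5

cnt is incremented once per call, so count the calls in each subtree. Let C(t) = number of calls made by f(t).
C(0) = C(1) = 1 (base case, no recursion); C(t) = 1 + C(t - 1) + C(t - 2) otherwise.
C(2) = 1 + C(1) + C(0) = 1 + 1 + 1 = 3
C(3) = 1 + C(2) + C(1) = 1 + 3 + 1 = 5
C(4) = 1 + C(3) + C(2) = 1 + 5 + 3 = 9
C(5) = 1 + C(4) + C(3) = 1 + 9 + 5 = 15
cnt = C(5) = 15

Final answer: 15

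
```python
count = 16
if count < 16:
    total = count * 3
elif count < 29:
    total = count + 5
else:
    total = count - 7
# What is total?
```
Trace:
  count=16
  count=16, total=21

Final answer: 21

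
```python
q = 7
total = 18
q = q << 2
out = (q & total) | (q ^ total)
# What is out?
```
Trace:
  q=7
  q=7, total=18
  q=28, total=18
  q=28, total=18, out=30

Final answer: 30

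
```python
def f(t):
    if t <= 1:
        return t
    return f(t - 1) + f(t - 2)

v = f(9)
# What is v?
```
Call trace (a repeated sub-call is expanded the first time; later identical calls just restate its return value):
f(t=9)
  f(t=8)
    f(t=7)
      f(t=6)
        f(t=5)
          f(t=4)
            f(t=3)
              f(t=2)
                f(t=1)
                -> return 1
                f(t=0)
                -> return 0
              -> return 1
              f(t=1)
              -> return 1
            -> return 2
            f(t=2) -> return 1  (same call as traced above)
          -> return 3
          f(t=3) -> return 2  (same call as traced above)
        -> return 5
        f(t=4) -> return 3  (same call as traced above)
      -> return 8
      f(t=5) -> return 5  (same call as traced above)
    -> return 13
    f(t=6) -> return 8  (same call as traced above)
  -> return 21
  f(t=7) -> return 13  (same call as traced above)
-> return 34

Final answer: 34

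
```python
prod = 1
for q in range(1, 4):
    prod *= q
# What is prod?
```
Trace:
  prod=1
  prod=1, q=1
  prod=2, q=2
  prod=6, q=3

Final answer: 6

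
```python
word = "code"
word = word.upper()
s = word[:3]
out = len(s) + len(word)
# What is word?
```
Trace:
  word='code'
  word='CODE'
  word='CODE', s='COD'
  word='CODE', s='COD', out=7

Final answer: 'CODE'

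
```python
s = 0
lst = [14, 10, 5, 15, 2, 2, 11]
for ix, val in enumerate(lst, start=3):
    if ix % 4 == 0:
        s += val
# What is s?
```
Trace:
  s=0
  s=0, ix=3, val=14
  s=10, ix=4, val=10
  s=10, ix=5, val=5
  s=10, ix=6, val=15
  s=10, ix=7, val=2
  s=12, ix=8, val=2
  s=12, ix=9, val=11

Final answer: 12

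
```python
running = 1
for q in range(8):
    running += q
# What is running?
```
Trace:
  running=1
  running=1, q=0
  running=2, q=1
  running=4, q=2
  running=7, q=3
  running=11, q=4
  running=16, q=5
  running=22, q=6
  running=29, q=7

Final answer: 29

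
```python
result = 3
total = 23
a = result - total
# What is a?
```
Trace:
  result=3
  result=3, total=23
  result=3, total=23, a=-20

Final answer: -20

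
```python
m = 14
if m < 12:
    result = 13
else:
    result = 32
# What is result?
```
Trace:
  m=14
  m=14, result=32

Final answer: 32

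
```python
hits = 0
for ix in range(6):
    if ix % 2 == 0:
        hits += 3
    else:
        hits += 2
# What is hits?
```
Trace:
  hits=0
  hits=3, ix=0
  hits=5, ix=1
  hits=8, ix=2
  hits=10, ix=3
  hits=13, ix=4
  hits=15, ix=5

Final answer: 15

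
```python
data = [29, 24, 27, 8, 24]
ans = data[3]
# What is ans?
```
Trace:
  data=[29, 24, 27, 8, 24]
  data=[29, 24, 27, 8, 24], ans=8

Final answer: 8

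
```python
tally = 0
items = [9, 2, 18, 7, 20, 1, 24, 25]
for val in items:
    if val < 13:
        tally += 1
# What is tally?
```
Trace:
  tally=0
  tally=1, val=9
  tally=2, val=2
  tally=2, val=18
  tally=3, val=7
  tally=3, val=20
  tally=4, val=1
  tally=4, val=24
  tally=4, val=25

Final answer: 4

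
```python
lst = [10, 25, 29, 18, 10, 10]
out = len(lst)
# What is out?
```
Trace:
  lst=[10, 25, 29, 18, 10, 10]
  lst=[10, 25, 29, 18, 10, 10], out=6

Final answer: 6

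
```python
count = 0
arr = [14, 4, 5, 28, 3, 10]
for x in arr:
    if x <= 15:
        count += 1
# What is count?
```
Trace:
  count=0
  count=1, x=14
  count=2, x=4
  count=3, x=5
  count=3, x=28
  count=4, x=3
  count=5, x=10

Final answer: 5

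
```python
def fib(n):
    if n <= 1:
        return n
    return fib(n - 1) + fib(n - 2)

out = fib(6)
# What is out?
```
Call trace (a repeated sub-call is expanded the first time; later identical calls just restate its return value):
fib(n=6)
  fib(n=5)
    fib(n=4)
      fib(n=3)
        fib(n=2)
          fib(n=1)
          -> return 1
          fib(n=0)
          -> return 0
        -> return 1
        fib(n=1)
        -> return 1
      -> return 2
      fib(n=2) -> return 1  (same call as traced above)
    -> return 3
    fib(n=3) -> return 2  (same call as traced above)
  -> return 5
  fib(n=4) -> return 3  (same call as traced above)
-> return 8

Final answer: 8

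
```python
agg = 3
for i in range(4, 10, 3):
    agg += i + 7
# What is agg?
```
Trace:
  agg=3
  agg=14, i=4
  agg=28, i=7

Final answer: 28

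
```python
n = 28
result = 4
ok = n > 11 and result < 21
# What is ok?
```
Trace:
  n=28
  n=28, result=4
  n=28, result=4, ok=True

Final answer: True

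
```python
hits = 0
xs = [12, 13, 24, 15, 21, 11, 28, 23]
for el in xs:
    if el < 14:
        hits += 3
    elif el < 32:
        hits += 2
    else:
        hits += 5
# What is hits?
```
Trace:
  hits=0
  hits=3, el=12
  hits=6, el=13
  hits=8, el=24
  hits=10, el=15
  hits=12, el=21
  hits=15, el=11
  hits=17, el=28
  hits=19, el=23

Final answer: 19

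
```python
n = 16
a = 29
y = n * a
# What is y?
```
Trace:
  n=16
  n=16, a=29
  n=16, a=29, y=464

Final answer: 464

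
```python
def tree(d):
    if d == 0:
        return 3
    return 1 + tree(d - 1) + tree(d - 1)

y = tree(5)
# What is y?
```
Call trace (a repeated sub-call is expanded the first time; later identical calls just restate its return value):
tree(d=5)
  tree(d=4)
    tree(d=3)
      tree(d=2)
        tree(d=1)
          tree(d=0)
          -> return 3
          tree(d=0)
          -> return 3
        -> return 7
        tree(d=1) -> return 7  (same call as traced above)
      -> return 15
      tree(d=2) -> return 15  (same call as traced above)
    -> return 31
    tree(d=3) -> return 31  (same call as traced above)
  -> return 63
  tree(d=4) -> return 63  (same call as traced above)
-> return 127

Final answer: 127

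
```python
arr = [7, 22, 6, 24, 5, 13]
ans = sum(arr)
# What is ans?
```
Trace:
  arr=[7, 22, 6, 24, 5, 13]
  arr=[7, 22, 6, 24, 5, 13], ans=77

Final answer: 77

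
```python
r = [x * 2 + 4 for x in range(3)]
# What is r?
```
Trace:
  x=0
  x=1
  x=2
  r=[4, 6, 8]

Final answer: [4, 6, 8]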